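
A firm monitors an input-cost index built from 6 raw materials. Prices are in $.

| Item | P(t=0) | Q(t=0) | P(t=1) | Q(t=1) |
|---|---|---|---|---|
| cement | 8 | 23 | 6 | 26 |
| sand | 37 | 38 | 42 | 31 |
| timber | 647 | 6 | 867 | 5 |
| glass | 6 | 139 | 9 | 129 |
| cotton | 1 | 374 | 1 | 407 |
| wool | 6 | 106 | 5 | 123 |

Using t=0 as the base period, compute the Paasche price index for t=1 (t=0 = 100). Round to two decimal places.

Paasche price index uses current-period quantities as weights.
ΣP(t=1)·Q(t=1) = 6×26 + 42×31 + 867×5 + 9×129 + 1×407 + 5×123 = 156 + 1302 + 4335 + 1161 + 407 + 615 = 7976
ΣP(t=0)·Q(t=1) = 8×26 + 37×31 + 647×5 + 6×129 + 1×407 + 6×123 = 208 + 1147 + 3235 + 774 + 407 + 738 = 6509
Index = 7976 / 6509 × 100 = 122.5380

122.54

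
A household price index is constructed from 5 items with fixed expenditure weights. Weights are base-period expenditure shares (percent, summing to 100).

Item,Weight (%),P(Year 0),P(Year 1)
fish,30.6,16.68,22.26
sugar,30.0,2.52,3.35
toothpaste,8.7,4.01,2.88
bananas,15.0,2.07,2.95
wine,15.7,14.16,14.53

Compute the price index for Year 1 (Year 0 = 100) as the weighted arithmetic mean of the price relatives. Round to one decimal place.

124.5

fish: 30.6 × (22.26/16.68) = 30.6 × 1.334532 = 40.8367
sugar: 30.0 × (3.35/2.52) = 30.0 × 1.329365 = 39.8810
toothpaste: 8.7 × (2.88/4.01) = 8.7 × 0.718204 = 6.2484
bananas: 15.0 × (2.95/2.07) = 15.0 × 1.425121 = 21.3768
wine: 15.7 × (14.53/14.16) = 15.7 × 1.026130 = 16.1102
Index = Σ wᵢ·(p₁ᵢ/p₀ᵢ) = 40.8367 + 39.8810 + 6.2484 + 21.3768 + 16.1102 = 124.4531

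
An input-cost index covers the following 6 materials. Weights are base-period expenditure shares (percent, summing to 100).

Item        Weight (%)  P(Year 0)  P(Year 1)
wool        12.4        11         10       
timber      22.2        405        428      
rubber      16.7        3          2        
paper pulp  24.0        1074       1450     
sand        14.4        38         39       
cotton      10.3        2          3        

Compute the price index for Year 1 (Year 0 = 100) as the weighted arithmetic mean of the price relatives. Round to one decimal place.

wool: 12.4 × (10/11) = 12.4 × 0.909091 = 11.2727
timber: 22.2 × (428/405) = 22.2 × 1.056790 = 23.4607
rubber: 16.7 × (2/3) = 16.7 × 0.666667 = 11.1333
paper pulp: 24.0 × (1450/1074) = 24.0 × 1.350093 = 32.4022
sand: 14.4 × (39/38) = 14.4 × 1.026316 = 14.7789
cotton: 10.3 × (3/2) = 10.3 × 1.500000 = 15.4500
Index = Σ wᵢ·(p₁ᵢ/p₀ᵢ) = 11.2727 + 23.4607 + 11.1333 + 32.4022 + 14.7789 + 15.4500 = 108.4980

108.5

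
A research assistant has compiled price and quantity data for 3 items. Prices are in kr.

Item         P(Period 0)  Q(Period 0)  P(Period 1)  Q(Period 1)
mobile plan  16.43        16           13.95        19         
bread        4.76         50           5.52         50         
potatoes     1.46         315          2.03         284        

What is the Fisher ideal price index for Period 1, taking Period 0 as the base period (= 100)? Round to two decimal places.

Laspeyres component (base-period weights):
ΣP(Period 1)Q(Period 0) = 13.95×16 + 5.52×50 + 2.03×315 = 223.2 + 276 + 639.45 = 1138.65
ΣP(Period 0)Q(Period 0) = 16.43×16 + 4.76×50 + 1.46×315 = 262.88 + 238 + 459.9 = 960.78
L = 1138.65 / 960.78 × 100 = 118.5131
Paasche component (current-period weights):
ΣP(Period 1)Q(Period 1) = 13.95×19 + 5.52×50 + 2.03×284 = 265.05 + 276 + 576.52 = 1117.57
ΣP(Period 0)Q(Period 1) = 16.43×19 + 4.76×50 + 1.46×284 = 312.17 + 238 + 414.64 = 964.81
P = 1117.57 / 964.81 × 100 = 115.8332
Fisher = √(L × P) = √(118.5131 × 115.8332) = 117.1655

117.17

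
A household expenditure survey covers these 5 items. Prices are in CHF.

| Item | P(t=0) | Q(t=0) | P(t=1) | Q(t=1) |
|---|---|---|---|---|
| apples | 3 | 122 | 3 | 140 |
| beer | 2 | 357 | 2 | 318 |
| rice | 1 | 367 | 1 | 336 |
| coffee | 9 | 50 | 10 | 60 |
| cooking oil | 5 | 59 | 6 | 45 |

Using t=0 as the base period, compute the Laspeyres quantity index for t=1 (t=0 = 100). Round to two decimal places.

98.40

Laspeyres quantity index uses base-period prices as weights.
ΣP(t=0)·Q(t=1) = 3×140 + 2×318 + 1×336 + 9×60 + 5×45 = 420 + 636 + 336 + 540 + 225 = 2157
ΣP(t=0)·Q(t=0) = 3×122 + 2×357 + 1×367 + 9×50 + 5×59 = 366 + 714 + 367 + 450 + 295 = 2192
Index = 2157 / 2192 × 100 = 98.4033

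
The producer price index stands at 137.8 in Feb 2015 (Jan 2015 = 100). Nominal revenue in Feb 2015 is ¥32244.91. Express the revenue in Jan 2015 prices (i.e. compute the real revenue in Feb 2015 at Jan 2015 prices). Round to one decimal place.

23399.8

Real = Nominal ÷ (Index/100) = 32244.91 ÷ (137.8/100)
     = 32244.91 ÷ 1.378 = 23399.7896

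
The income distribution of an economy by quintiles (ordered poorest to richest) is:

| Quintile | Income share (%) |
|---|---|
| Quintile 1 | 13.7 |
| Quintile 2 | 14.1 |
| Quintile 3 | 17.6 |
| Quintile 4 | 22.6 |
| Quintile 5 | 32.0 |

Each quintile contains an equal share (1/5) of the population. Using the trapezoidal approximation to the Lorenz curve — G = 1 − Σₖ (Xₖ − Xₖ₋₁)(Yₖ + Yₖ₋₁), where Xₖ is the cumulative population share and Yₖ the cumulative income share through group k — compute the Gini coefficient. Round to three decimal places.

Cumulative income shares Yₖ: 0.1370, 0.2780, 0.4540, 0.6800, 1.0000
Σ (Xₖ−Xₖ₋₁)(Yₖ+Yₖ₋₁) = (1/5)(0.1370+0.0000) + (1/5)(0.2780+0.1370) + (1/5)(0.4540+0.2780) + (1/5)(0.6800+0.4540) + (1/5)(1.0000+0.6800)
  = 0.0274 + 0.0830 + 0.1464 + 0.2268 + 0.3360 = 0.8196
G = 1 − 0.8196 = 0.1804

0.180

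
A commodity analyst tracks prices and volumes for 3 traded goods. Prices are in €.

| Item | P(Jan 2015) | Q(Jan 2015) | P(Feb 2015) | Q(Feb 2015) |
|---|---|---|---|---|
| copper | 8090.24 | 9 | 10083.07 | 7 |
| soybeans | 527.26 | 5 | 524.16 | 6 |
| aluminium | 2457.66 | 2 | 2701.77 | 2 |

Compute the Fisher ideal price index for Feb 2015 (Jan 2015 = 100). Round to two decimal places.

122.59

Laspeyres component (base-period weights):
ΣP(Feb 2015)Q(Jan 2015) = 10083.07×9 + 524.16×5 + 2701.77×2 = 90747.63 + 2620.8 + 5403.54 = 98771.97
ΣP(Jan 2015)Q(Jan 2015) = 8090.24×9 + 527.26×5 + 2457.66×2 = 72812.16 + 2636.3 + 4915.32 = 80363.78
L = 98771.97 / 80363.78 × 100 = 122.9061
Paasche component (current-period weights):
ΣP(Feb 2015)Q(Feb 2015) = 10083.07×7 + 524.16×6 + 2701.77×2 = 70581.49 + 3144.96 + 5403.54 = 79129.99
ΣP(Jan 2015)Q(Feb 2015) = 8090.24×7 + 527.26×6 + 2457.66×2 = 56631.68 + 3163.56 + 4915.32 = 64710.56
P = 79129.99 / 64710.56 × 100 = 122.2830
Fisher = √(L × P) = √(122.9061 × 122.2830) = 122.5941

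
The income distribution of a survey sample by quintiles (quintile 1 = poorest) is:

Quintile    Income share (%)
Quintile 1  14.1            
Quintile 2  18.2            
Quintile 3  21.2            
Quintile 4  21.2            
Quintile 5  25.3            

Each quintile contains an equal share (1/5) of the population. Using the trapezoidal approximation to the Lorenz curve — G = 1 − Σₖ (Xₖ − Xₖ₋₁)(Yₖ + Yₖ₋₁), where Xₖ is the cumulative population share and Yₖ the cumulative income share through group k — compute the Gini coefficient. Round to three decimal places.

0.102

Cumulative income shares Yₖ: 0.1410, 0.3230, 0.5350, 0.7470, 1.0000
Σ (Xₖ−Xₖ₋₁)(Yₖ+Yₖ₋₁) = (1/5)(0.1410+0.0000) + (1/5)(0.3230+0.1410) + (1/5)(0.5350+0.3230) + (1/5)(0.7470+0.5350) + (1/5)(1.0000+0.7470)
  = 0.0282 + 0.0928 + 0.1716 + 0.2564 + 0.3494 = 0.8984
G = 1 − 0.8984 = 0.1016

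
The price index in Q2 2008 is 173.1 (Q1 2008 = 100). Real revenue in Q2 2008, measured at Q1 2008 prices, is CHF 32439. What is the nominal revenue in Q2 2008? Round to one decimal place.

Nominal = Real × (Index/100) = 32439 × (173.1/100)
        = 32439 × 1.731 = 56151.9090

56151.9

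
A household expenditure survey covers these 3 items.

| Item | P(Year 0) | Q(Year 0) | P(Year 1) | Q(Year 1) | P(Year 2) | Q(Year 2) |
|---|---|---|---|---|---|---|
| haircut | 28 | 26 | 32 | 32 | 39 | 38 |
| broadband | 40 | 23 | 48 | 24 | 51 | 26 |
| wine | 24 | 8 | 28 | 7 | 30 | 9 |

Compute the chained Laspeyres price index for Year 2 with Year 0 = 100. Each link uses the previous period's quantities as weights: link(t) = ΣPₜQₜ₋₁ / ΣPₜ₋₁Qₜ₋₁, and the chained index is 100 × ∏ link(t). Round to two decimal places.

132.73

Link Year 0→Year 1:
ΣP(Year 1)Q(Year 0) = 32×26 + 48×23 + 28×8 = 832 + 1104 + 224 = 2160
ΣP(Year 0)Q(Year 0) = 28×26 + 40×23 + 24×8 = 728 + 920 + 192 = 1840
link = 2160/1840 = 1.173913
Link Year 1→Year 2:
ΣP(Year 2)Q(Year 1) = 39×32 + 51×24 + 30×7 = 1248 + 1224 + 210 = 2682
ΣP(Year 1)Q(Year 1) = 32×32 + 48×24 + 28×7 = 1024 + 1152 + 196 = 2372
link = 2682/2372 = 1.130691
Chained index = 100 × 1.173913 × 1.130691 = 132.7333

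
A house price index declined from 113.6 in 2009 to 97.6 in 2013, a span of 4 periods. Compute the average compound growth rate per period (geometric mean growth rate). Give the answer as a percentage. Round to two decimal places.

-3.72%

Growth factor = (97.6/113.6)^(1/4) = (0.859155)^(1/4) = 0.962760
Growth rate = 0.962760 − 1 = -0.037240 = -3.7240%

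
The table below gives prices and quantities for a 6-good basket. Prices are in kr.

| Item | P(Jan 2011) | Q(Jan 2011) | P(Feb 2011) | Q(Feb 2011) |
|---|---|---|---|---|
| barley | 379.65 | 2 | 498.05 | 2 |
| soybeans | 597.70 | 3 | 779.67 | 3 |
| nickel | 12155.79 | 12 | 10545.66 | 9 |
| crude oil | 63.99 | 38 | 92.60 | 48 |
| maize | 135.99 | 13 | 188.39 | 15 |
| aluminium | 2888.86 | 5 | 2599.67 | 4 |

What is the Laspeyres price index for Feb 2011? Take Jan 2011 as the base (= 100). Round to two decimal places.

Laspeyres price index uses base-period quantities as weights.
ΣP(Feb 2011)·Q(Jan 2011) = 498.05×2 + 779.67×3 + 10545.66×12 + 92.60×38 + 188.39×13 + 2599.67×5 = 996.1 + 2339.01 + 126547.92 + 3518.8 + 2449.07 + 12998.35 = 148849.25
ΣP(Jan 2011)·Q(Jan 2011) = 379.65×2 + 597.70×3 + 12155.79×12 + 63.99×38 + 135.99×13 + 2888.86×5 = 759.3 + 1793.1 + 145869.48 + 2431.62 + 1767.87 + 14444.3 = 167065.67
Index = 148849.25 / 167065.67 × 100 = 89.0963

89.10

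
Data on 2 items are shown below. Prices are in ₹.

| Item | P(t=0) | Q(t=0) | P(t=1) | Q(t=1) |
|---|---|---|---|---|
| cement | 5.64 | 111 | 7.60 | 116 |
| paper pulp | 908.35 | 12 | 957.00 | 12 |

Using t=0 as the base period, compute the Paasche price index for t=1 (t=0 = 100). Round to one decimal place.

Paasche price index uses current-period quantities as weights.
ΣP(t=1)·Q(t=1) = 7.60×116 + 957.00×12 = 881.6 + 11484 = 12365.6
ΣP(t=0)·Q(t=1) = 5.64×116 + 908.35×12 = 654.24 + 10900.2 = 11554.44
Index = 12365.6 / 11554.44 × 100 = 107.0203

107.0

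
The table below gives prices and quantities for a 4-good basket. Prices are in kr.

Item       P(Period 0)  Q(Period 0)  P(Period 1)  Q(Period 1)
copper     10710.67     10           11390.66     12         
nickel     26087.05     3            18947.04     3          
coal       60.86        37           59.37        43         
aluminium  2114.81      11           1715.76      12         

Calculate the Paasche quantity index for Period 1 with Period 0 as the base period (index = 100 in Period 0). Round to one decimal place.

Paasche quantity index uses current-period prices as weights.
ΣP(Period 1)·Q(Period 1) = 11390.66×12 + 18947.04×3 + 59.37×43 + 1715.76×12 = 136687.92 + 56841.12 + 2552.91 + 20589.12 = 216671.07
ΣP(Period 1)·Q(Period 0) = 11390.66×10 + 18947.04×3 + 59.37×37 + 1715.76×11 = 113906.6 + 56841.12 + 2196.69 + 18873.36 = 191817.77
Index = 216671.07 / 191817.77 × 100 = 112.9567

113.0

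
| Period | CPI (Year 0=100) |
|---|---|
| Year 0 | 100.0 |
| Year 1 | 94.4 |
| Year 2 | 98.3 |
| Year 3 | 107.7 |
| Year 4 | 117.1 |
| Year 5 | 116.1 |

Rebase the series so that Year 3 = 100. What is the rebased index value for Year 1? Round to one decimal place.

87.7

Rebased(Year 1) = 94.4 / 107.7 × 100 = 87.6509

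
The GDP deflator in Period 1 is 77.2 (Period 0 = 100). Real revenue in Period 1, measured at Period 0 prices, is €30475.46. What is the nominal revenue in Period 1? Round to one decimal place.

Nominal = Real × (Index/100) = 30475.46 × (77.2/100)
        = 30475.46 × 0.772 = 23527.0551

23527.1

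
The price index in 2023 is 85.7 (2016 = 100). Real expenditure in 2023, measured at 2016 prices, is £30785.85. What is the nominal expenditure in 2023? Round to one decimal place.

Nominal = Real × (Index/100) = 30785.85 × (85.7/100)
        = 30785.85 × 0.857 = 26383.4734

26383.5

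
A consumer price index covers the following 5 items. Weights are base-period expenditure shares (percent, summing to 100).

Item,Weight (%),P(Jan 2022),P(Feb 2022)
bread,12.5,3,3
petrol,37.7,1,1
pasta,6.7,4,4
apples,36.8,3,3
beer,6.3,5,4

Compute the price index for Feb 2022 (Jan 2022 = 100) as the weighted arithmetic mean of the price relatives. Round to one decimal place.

98.7

bread: 12.5 × (3/3) = 12.5 × 1.000000 = 12.5000
petrol: 37.7 × (1/1) = 37.7 × 1.000000 = 37.7000
pasta: 6.7 × (4/4) = 6.7 × 1.000000 = 6.7000
apples: 36.8 × (3/3) = 36.8 × 1.000000 = 36.8000
beer: 6.3 × (4/5) = 6.3 × 0.800000 = 5.0400
Index = Σ wᵢ·(p₁ᵢ/p₀ᵢ) = 12.5000 + 37.7000 + 6.7000 + 36.8000 + 5.0400 = 98.7400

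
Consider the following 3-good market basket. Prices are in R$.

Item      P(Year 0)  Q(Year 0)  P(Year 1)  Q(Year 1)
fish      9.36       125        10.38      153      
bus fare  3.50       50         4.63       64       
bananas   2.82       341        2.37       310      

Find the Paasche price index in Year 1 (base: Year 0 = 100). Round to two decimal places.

Paasche price index uses current-period quantities as weights.
ΣP(Year 1)·Q(Year 1) = 10.38×153 + 4.63×64 + 2.37×310 = 1588.14 + 296.32 + 734.7 = 2619.16
ΣP(Year 0)·Q(Year 1) = 9.36×153 + 3.50×64 + 2.82×310 = 1432.08 + 224 + 874.2 = 2530.28
Index = 2619.16 / 2530.28 × 100 = 103.5127

103.51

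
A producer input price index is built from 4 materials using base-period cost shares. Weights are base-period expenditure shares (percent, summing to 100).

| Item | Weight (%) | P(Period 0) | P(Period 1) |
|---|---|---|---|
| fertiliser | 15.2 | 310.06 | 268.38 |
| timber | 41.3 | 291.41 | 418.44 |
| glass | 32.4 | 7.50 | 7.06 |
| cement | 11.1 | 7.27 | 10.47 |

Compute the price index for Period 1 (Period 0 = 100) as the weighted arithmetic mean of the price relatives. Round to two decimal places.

fertiliser: 15.2 × (268.38/310.06) = 15.2 × 0.865574 = 13.1567
timber: 41.3 × (418.44/291.41) = 41.3 × 1.435915 = 59.3033
glass: 32.4 × (7.06/7.50) = 32.4 × 0.941333 = 30.4992
cement: 11.1 × (10.47/7.27) = 11.1 × 1.440165 = 15.9858
Index = Σ wᵢ·(p₁ᵢ/p₀ᵢ) = 13.1567 + 59.3033 + 30.4992 + 15.9858 = 118.9451

118.95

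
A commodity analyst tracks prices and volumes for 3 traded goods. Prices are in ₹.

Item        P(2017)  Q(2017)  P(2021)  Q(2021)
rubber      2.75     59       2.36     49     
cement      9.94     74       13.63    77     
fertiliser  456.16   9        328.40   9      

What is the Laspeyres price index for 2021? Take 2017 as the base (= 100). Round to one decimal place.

82.0

Laspeyres price index uses base-period quantities as weights.
ΣP(2021)·Q(2017) = 2.36×59 + 13.63×74 + 328.40×9 = 139.24 + 1008.62 + 2955.6 = 4103.46
ΣP(2017)·Q(2017) = 2.75×59 + 9.94×74 + 456.16×9 = 162.25 + 735.56 + 4105.44 = 5003.25
Index = 4103.46 / 5003.25 × 100 = 82.0159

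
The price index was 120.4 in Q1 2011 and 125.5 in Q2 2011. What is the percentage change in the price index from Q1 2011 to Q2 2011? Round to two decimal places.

4.24%

Change = (125.5 − 120.4) / 120.4 × 100
       = 5.1 / 120.4 × 100 = 4.2359%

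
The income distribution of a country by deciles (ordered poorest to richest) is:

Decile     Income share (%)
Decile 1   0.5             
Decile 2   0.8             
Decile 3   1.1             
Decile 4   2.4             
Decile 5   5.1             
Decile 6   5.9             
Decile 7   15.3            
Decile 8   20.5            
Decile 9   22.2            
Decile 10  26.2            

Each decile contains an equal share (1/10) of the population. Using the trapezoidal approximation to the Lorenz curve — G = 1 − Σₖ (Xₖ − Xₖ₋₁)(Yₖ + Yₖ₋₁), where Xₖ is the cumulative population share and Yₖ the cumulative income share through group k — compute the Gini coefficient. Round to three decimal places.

Cumulative income shares Yₖ: 0.0050, 0.0130, 0.0240, 0.0480, 0.0990, 0.1580, 0.3110, 0.5160, 0.7380, 1.0000
Σ (Xₖ−Xₖ₋₁)(Yₖ+Yₖ₋₁) = (1/10)(0.0050+0.0000) + (1/10)(0.0130+0.0050) + (1/10)(0.0240+0.0130) + (1/10)(0.0480+0.0240) + (1/10)(0.0990+0.0480) + (1/10)(0.1580+0.0990) + (1/10)(0.3110+0.1580) + (1/10)(0.5160+0.3110) + (1/10)(0.7380+0.5160) + (1/10)(1.0000+0.7380)
  = 0.0005 + 0.0018 + 0.0037 + 0.0072 + 0.0147 + 0.0257 + 0.0469 + 0.0827 + 0.1254 + 0.1738 = 0.4824
G = 1 − 0.4824 = 0.5176

0.518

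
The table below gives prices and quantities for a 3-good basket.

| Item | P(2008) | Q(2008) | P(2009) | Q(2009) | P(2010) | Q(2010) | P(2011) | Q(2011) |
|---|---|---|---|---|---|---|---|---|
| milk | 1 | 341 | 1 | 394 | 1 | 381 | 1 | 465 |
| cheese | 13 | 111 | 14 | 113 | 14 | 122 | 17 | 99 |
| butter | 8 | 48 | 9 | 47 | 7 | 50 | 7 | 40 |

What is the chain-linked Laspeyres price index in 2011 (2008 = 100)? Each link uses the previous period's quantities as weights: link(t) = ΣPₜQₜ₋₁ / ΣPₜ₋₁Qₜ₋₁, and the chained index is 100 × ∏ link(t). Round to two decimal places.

118.60

Link 2008→2009:
ΣP(2009)Q(2008) = 1×341 + 14×111 + 9×48 = 341 + 1554 + 432 = 2327
ΣP(2008)Q(2008) = 1×341 + 13×111 + 8×48 = 341 + 1443 + 384 = 2168
link = 2327/2168 = 1.073339
Link 2009→2010:
ΣP(2010)Q(2009) = 1×394 + 14×113 + 7×47 = 394 + 1582 + 329 = 2305
ΣP(2009)Q(2009) = 1×394 + 14×113 + 9×47 = 394 + 1582 + 423 = 2399
link = 2305/2399 = 0.960817
Link 2010→2011:
ΣP(2011)Q(2010) = 1×381 + 17×122 + 7×50 = 381 + 2074 + 350 = 2805
ΣP(2010)Q(2010) = 1×381 + 14×122 + 7×50 = 381 + 1708 + 350 = 2439
link = 2805/2439 = 1.150062
Chained index = 100 × 1.073339 × 0.960817 × 1.150062 = 118.6039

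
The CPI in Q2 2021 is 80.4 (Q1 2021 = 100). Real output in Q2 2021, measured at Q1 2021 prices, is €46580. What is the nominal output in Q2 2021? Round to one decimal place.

37450.3

Nominal = Real × (Index/100) = 46580 × (80.4/100)
        = 46580 × 0.804 = 37450.3200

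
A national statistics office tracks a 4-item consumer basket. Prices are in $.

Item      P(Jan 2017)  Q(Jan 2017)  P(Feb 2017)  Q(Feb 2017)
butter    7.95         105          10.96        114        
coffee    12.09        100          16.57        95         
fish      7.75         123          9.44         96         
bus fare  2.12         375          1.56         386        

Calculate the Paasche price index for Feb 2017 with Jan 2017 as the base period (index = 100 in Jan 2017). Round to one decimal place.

119.8

Paasche price index uses current-period quantities as weights.
ΣP(Feb 2017)·Q(Feb 2017) = 10.96×114 + 16.57×95 + 9.44×96 + 1.56×386 = 1249.44 + 1574.15 + 906.24 + 602.16 = 4331.99
ΣP(Jan 2017)·Q(Feb 2017) = 7.95×114 + 12.09×95 + 7.75×96 + 2.12×386 = 906.3 + 1148.55 + 744 + 818.32 = 3617.17
Index = 4331.99 / 3617.17 × 100 = 119.7619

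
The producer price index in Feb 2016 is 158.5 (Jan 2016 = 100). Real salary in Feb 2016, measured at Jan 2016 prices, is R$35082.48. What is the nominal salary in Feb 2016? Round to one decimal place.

55605.7

Nominal = Real × (Index/100) = 35082.48 × (158.5/100)
        = 35082.48 × 1.585 = 55605.7308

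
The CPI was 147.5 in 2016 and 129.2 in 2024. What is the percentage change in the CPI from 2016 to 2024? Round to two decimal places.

-12.41%

Change = (129.2 − 147.5) / 147.5 × 100
       = -18.3 / 147.5 × 100 = -12.4068%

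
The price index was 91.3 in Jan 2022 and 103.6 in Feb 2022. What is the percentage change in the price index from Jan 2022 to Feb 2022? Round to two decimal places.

13.47%

Change = (103.6 − 91.3) / 91.3 × 100
       = 12.3 / 91.3 × 100 = 13.4721%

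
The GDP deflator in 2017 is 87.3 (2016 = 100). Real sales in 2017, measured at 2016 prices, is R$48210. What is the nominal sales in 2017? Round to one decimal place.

Nominal = Real × (Index/100) = 48210 × (87.3/100)
        = 48210 × 0.873 = 42087.3300

42087.3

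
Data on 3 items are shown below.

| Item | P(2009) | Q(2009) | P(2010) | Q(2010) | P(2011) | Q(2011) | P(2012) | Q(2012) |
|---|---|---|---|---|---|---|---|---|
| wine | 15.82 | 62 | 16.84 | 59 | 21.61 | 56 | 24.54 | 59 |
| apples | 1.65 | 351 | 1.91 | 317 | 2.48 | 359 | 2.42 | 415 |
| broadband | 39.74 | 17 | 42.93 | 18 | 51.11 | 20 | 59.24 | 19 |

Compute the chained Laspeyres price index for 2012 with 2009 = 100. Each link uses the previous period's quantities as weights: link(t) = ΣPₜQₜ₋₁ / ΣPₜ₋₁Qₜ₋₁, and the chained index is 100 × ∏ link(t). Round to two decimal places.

Link 2009→2010:
ΣP(2010)Q(2009) = 16.84×62 + 1.91×351 + 42.93×17 = 1044.08 + 670.41 + 729.81 = 2444.3
ΣP(2009)Q(2009) = 15.82×62 + 1.65×351 + 39.74×17 = 980.84 + 579.15 + 675.58 = 2235.57
link = 2444.3/2235.57 = 1.093368
Link 2010→2011:
ΣP(2011)Q(2010) = 21.61×59 + 2.48×317 + 51.11×18 = 1274.99 + 786.16 + 919.98 = 2981.13
ΣP(2010)Q(2010) = 16.84×59 + 1.91×317 + 42.93×18 = 993.56 + 605.47 + 772.74 = 2371.77
link = 2981.13/2371.77 = 1.256922
Link 2011→2012:
ΣP(2012)Q(2011) = 24.54×56 + 2.42×359 + 59.24×20 = 1374.24 + 868.78 + 1184.8 = 3427.82
ΣP(2011)Q(2011) = 21.61×56 + 2.48×359 + 51.11×20 = 1210.16 + 890.32 + 1022.2 = 3122.68
link = 3427.82/3122.68 = 1.097717
Chained index = 100 × 1.093368 × 1.256922 × 1.097717 = 150.8569

150.86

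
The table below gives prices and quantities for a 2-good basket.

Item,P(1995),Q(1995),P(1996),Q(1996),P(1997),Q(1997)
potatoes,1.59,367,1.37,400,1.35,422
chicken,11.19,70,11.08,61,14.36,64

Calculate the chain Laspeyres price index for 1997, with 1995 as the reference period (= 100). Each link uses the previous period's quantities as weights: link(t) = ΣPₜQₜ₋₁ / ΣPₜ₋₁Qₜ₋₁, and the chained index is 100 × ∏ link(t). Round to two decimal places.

Link 1995→1996:
ΣP(1996)Q(1995) = 1.37×367 + 11.08×70 = 502.79 + 775.6 = 1278.39
ΣP(1995)Q(1995) = 1.59×367 + 11.19×70 = 583.53 + 783.3 = 1366.83
link = 1278.39/1366.83 = 0.935296
Link 1996→1997:
ΣP(1997)Q(1996) = 1.35×400 + 14.36×61 = 540 + 875.96 = 1415.96
ΣP(1996)Q(1996) = 1.37×400 + 11.08×61 = 548 + 675.88 = 1223.88
link = 1415.96/1223.88 = 1.156943
Chained index = 100 × 0.935296 × 1.156943 = 108.2084

108.21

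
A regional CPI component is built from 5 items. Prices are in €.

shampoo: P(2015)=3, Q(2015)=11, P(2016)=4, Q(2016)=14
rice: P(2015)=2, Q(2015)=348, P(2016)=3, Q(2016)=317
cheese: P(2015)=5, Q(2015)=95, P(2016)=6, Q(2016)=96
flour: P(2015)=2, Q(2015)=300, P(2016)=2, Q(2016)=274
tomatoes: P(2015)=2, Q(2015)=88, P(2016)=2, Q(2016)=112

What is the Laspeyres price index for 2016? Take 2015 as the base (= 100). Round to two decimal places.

122.93

Laspeyres price index uses base-period quantities as weights.
ΣP(2016)·Q(2015) = 4×11 + 3×348 + 6×95 + 2×300 + 2×88 = 44 + 1044 + 570 + 600 + 176 = 2434
ΣP(2015)·Q(2015) = 3×11 + 2×348 + 5×95 + 2×300 + 2×88 = 33 + 696 + 475 + 600 + 176 = 1980
Index = 2434 / 1980 × 100 = 122.9293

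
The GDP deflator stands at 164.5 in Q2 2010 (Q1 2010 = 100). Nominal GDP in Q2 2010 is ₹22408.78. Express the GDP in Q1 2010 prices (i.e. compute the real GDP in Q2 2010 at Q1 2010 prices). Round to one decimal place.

13622.4

Real = Nominal ÷ (Index/100) = 22408.78 ÷ (164.5/100)
     = 22408.78 ÷ 1.645 = 13622.3587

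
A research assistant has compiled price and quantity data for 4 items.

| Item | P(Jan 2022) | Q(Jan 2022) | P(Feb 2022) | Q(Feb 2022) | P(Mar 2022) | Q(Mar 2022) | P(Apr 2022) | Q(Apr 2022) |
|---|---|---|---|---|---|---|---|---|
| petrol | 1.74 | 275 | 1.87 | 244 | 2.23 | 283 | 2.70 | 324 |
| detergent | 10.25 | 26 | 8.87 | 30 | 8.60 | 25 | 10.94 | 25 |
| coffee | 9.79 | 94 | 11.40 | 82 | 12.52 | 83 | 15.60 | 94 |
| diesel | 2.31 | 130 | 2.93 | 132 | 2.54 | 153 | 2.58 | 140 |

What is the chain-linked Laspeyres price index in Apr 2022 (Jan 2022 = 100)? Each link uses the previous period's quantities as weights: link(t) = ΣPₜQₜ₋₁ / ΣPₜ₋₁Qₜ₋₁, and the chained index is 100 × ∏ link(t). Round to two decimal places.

Link Jan 2022→Feb 2022:
ΣP(Feb 2022)Q(Jan 2022) = 1.87×275 + 8.87×26 + 11.40×94 + 2.93×130 = 514.25 + 230.62 + 1071.6 + 380.9 = 2197.37
ΣP(Jan 2022)Q(Jan 2022) = 1.74×275 + 10.25×26 + 9.79×94 + 2.31×130 = 478.5 + 266.5 + 920.26 + 300.3 = 1965.56
link = 2197.37/1965.56 = 1.117936
Link Feb 2022→Mar 2022:
ΣP(Mar 2022)Q(Feb 2022) = 2.23×244 + 8.60×30 + 12.52×82 + 2.54×132 = 544.12 + 258 + 1026.64 + 335.28 = 2164.04
ΣP(Feb 2022)Q(Feb 2022) = 1.87×244 + 8.87×30 + 11.40×82 + 2.93×132 = 456.28 + 266.1 + 934.8 + 386.76 = 2043.94
link = 2164.04/2043.94 = 1.058759
Link Mar 2022→Apr 2022:
ΣP(Apr 2022)Q(Mar 2022) = 2.70×283 + 10.94×25 + 15.60×83 + 2.58×153 = 764.1 + 273.5 + 1294.8 + 394.74 = 2727.14
ΣP(Mar 2022)Q(Mar 2022) = 2.23×283 + 8.60×25 + 12.52×83 + 2.54×153 = 631.09 + 215 + 1039.16 + 388.62 = 2273.87
link = 2727.14/2273.87 = 1.199339
Chained index = 100 × 1.117936 × 1.058759 × 1.199339 = 141.9567

141.96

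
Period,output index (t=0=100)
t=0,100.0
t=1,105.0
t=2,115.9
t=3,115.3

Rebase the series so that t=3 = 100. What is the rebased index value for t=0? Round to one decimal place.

Rebased(t=0) = 100.0 / 115.3 × 100 = 86.7303

86.7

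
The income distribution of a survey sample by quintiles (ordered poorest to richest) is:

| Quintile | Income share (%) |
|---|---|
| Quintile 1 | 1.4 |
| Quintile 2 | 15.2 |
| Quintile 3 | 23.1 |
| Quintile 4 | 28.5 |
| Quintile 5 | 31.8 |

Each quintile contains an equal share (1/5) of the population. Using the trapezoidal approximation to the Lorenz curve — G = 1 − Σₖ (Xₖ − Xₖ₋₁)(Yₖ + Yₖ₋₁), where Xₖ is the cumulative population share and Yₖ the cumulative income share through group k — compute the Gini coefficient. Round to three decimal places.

Cumulative income shares Yₖ: 0.0140, 0.1660, 0.3970, 0.6820, 1.0000
Σ (Xₖ−Xₖ₋₁)(Yₖ+Yₖ₋₁) = (1/5)(0.0140+0.0000) + (1/5)(0.1660+0.0140) + (1/5)(0.3970+0.1660) + (1/5)(0.6820+0.3970) + (1/5)(1.0000+0.6820)
  = 0.0028 + 0.0360 + 0.1126 + 0.2158 + 0.3364 = 0.7036
G = 1 − 0.7036 = 0.2964

0.296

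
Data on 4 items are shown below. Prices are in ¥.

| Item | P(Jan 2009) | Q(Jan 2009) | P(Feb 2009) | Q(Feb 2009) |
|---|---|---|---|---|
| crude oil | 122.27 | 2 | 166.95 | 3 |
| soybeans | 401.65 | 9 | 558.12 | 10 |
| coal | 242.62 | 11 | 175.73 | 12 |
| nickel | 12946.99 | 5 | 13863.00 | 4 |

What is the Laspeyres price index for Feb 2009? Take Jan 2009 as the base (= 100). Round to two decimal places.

Laspeyres price index uses base-period quantities as weights.
ΣP(Feb 2009)·Q(Jan 2009) = 166.95×2 + 558.12×9 + 175.73×11 + 13863.00×5 = 333.9 + 5023.08 + 1933.03 + 69315 = 76605.01
ΣP(Jan 2009)·Q(Jan 2009) = 122.27×2 + 401.65×9 + 242.62×11 + 12946.99×5 = 244.54 + 3614.85 + 2668.82 + 64734.95 = 71263.16
Index = 76605.01 / 71263.16 × 100 = 107.4959

107.50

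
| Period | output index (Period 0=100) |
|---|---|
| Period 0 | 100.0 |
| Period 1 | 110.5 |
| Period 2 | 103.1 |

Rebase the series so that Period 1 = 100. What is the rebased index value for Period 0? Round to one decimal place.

90.5

Rebased(Period 0) = 100.0 / 110.5 × 100 = 90.4977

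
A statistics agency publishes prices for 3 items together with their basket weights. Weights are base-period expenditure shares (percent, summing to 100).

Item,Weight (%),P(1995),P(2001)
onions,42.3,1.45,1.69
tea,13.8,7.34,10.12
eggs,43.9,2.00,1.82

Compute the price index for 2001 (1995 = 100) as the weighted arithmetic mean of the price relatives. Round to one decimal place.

108.3

onions: 42.3 × (1.69/1.45) = 42.3 × 1.165517 = 49.3014
tea: 13.8 × (10.12/7.34) = 13.8 × 1.378747 = 19.0267
eggs: 43.9 × (1.82/2.00) = 43.9 × 0.910000 = 39.9490
Index = Σ wᵢ·(p₁ᵢ/p₀ᵢ) = 49.3014 + 19.0267 + 39.9490 = 108.2771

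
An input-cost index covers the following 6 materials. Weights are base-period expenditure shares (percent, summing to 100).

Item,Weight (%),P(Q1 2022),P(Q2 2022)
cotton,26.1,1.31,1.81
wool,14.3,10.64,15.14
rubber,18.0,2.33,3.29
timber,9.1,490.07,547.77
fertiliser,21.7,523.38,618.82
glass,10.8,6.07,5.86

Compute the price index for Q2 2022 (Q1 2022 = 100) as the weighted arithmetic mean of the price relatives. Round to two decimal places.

128.08

cotton: 26.1 × (1.81/1.31) = 26.1 × 1.381679 = 36.0618
wool: 14.3 × (15.14/10.64) = 14.3 × 1.422932 = 20.3479
rubber: 18.0 × (3.29/2.33) = 18.0 × 1.412017 = 25.4163
timber: 9.1 × (547.77/490.07) = 9.1 × 1.117738 = 10.1714
fertiliser: 21.7 × (618.82/523.38) = 21.7 × 1.182353 = 25.6571
glass: 10.8 × (5.86/6.07) = 10.8 × 0.965404 = 10.4264
Index = Σ wᵢ·(p₁ᵢ/p₀ᵢ) = 36.0618 + 20.3479 + 25.4163 + 10.1714 + 25.6571 + 10.4264 = 128.0809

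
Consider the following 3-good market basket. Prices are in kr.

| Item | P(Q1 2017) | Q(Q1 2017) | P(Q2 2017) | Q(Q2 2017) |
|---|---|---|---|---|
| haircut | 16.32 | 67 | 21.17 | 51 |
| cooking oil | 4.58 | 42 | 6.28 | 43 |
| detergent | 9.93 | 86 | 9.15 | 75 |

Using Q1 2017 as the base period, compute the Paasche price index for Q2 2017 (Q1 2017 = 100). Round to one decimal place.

114.8

Paasche price index uses current-period quantities as weights.
ΣP(Q2 2017)·Q(Q2 2017) = 21.17×51 + 6.28×43 + 9.15×75 = 1079.67 + 270.04 + 686.25 = 2035.96
ΣP(Q1 2017)·Q(Q2 2017) = 16.32×51 + 4.58×43 + 9.93×75 = 832.32 + 196.94 + 744.75 = 1774.01
Index = 2035.96 / 1774.01 × 100 = 114.7660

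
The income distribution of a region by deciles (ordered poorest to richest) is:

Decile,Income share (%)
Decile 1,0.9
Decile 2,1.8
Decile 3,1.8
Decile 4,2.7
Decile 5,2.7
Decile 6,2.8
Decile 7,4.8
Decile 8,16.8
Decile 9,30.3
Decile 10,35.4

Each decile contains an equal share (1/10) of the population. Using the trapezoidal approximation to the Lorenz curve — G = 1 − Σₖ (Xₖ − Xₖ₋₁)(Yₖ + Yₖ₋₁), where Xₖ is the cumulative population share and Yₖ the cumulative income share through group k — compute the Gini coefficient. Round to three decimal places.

Cumulative income shares Yₖ: 0.0090, 0.0270, 0.0450, 0.0720, 0.0990, 0.1270, 0.1750, 0.3430, 0.6460, 1.0000
Σ (Xₖ−Xₖ₋₁)(Yₖ+Yₖ₋₁) = (1/10)(0.0090+0.0000) + (1/10)(0.0270+0.0090) + (1/10)(0.0450+0.0270) + (1/10)(0.0720+0.0450) + (1/10)(0.0990+0.0720) + (1/10)(0.1270+0.0990) + (1/10)(0.1750+0.1270) + (1/10)(0.3430+0.1750) + (1/10)(0.6460+0.3430) + (1/10)(1.0000+0.6460)
  = 0.0009 + 0.0036 + 0.0072 + 0.0117 + 0.0171 + 0.0226 + 0.0302 + 0.0518 + 0.0989 + 0.1646 = 0.4086
G = 1 − 0.4086 = 0.5914

0.591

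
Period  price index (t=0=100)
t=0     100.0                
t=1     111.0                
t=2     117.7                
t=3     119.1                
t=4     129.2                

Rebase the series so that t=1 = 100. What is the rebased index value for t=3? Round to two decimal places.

107.30

Rebased(t=3) = 119.1 / 111.0 × 100 = 107.2973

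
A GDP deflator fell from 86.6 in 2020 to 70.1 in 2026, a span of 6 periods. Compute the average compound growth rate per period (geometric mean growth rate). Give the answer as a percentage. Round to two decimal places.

Growth factor = (70.1/86.6)^(1/6) = (0.809469)^(1/6) = 0.965384
Growth rate = 0.965384 − 1 = -0.034616 = -3.4616%

-3.46%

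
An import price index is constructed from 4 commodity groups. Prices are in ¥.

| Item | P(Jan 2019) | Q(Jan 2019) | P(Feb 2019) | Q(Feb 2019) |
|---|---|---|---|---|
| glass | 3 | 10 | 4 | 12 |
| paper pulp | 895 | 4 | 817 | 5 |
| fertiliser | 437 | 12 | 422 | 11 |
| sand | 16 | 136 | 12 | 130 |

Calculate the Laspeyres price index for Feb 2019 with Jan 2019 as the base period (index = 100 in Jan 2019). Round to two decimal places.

90.70

Laspeyres price index uses base-period quantities as weights.
ΣP(Feb 2019)·Q(Jan 2019) = 4×10 + 817×4 + 422×12 + 12×136 = 40 + 3268 + 5064 + 1632 = 10004
ΣP(Jan 2019)·Q(Jan 2019) = 3×10 + 895×4 + 437×12 + 16×136 = 30 + 3580 + 5244 + 2176 = 11030
Index = 10004 / 11030 × 100 = 90.6981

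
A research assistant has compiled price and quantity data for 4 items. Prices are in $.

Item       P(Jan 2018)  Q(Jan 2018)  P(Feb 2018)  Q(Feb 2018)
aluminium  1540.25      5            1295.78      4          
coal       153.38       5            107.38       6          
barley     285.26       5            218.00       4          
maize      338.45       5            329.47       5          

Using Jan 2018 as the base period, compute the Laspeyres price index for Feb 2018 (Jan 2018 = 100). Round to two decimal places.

84.18

Laspeyres price index uses base-period quantities as weights.
ΣP(Feb 2018)·Q(Jan 2018) = 1295.78×5 + 107.38×5 + 218.00×5 + 329.47×5 = 6478.9 + 536.9 + 1090 + 1647.35 = 9753.15
ΣP(Jan 2018)·Q(Jan 2018) = 1540.25×5 + 153.38×5 + 285.26×5 + 338.45×5 = 7701.25 + 766.9 + 1426.3 + 1692.25 = 11586.7
Index = 9753.15 / 11586.7 × 100 = 84.1754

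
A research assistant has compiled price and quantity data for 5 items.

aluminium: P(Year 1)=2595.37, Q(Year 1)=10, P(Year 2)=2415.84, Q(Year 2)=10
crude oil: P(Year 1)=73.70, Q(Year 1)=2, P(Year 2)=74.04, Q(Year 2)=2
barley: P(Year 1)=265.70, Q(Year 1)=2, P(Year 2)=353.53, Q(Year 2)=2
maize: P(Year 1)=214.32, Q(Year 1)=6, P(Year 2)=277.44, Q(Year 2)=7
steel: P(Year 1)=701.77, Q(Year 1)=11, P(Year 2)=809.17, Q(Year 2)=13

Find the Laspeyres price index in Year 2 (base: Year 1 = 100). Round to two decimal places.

Laspeyres price index uses base-period quantities as weights.
ΣP(Year 2)·Q(Year 1) = 2415.84×10 + 74.04×2 + 353.53×2 + 277.44×6 + 809.17×11 = 24158.4 + 148.08 + 707.06 + 1664.64 + 8900.87 = 35579.05
ΣP(Year 1)·Q(Year 1) = 2595.37×10 + 73.70×2 + 265.70×2 + 214.32×6 + 701.77×11 = 25953.7 + 147.4 + 531.4 + 1285.92 + 7719.47 = 35637.89
Index = 35579.05 / 35637.89 × 100 = 99.8349

99.83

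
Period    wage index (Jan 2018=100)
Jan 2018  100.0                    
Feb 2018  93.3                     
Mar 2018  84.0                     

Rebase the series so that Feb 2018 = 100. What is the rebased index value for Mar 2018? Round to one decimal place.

Rebased(Mar 2018) = 84.0 / 93.3 × 100 = 90.0322

90.0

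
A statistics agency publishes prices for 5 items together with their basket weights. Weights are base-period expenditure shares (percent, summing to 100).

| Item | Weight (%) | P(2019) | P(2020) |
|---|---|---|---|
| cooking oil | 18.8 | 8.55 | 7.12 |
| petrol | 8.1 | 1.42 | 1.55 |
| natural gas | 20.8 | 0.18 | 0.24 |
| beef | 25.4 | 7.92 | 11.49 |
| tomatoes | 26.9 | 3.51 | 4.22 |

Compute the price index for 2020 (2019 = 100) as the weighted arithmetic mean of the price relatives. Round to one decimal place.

cooking oil: 18.8 × (7.12/8.55) = 18.8 × 0.832749 = 15.6557
petrol: 8.1 × (1.55/1.42) = 8.1 × 1.091549 = 8.8415
natural gas: 20.8 × (0.24/0.18) = 20.8 × 1.333333 = 27.7333
beef: 25.4 × (11.49/7.92) = 25.4 × 1.450758 = 36.8492
tomatoes: 26.9 × (4.22/3.51) = 26.9 × 1.202279 = 32.3413
Index = Σ wᵢ·(p₁ᵢ/p₀ᵢ) = 15.6557 + 8.8415 + 27.7333 + 36.8492 + 32.3413 = 121.4211

121.4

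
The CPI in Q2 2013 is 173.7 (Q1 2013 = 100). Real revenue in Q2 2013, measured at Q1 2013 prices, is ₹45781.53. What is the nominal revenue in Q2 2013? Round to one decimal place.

79522.5

Nominal = Real × (Index/100) = 45781.53 × (173.7/100)
        = 45781.53 × 1.737 = 79522.5176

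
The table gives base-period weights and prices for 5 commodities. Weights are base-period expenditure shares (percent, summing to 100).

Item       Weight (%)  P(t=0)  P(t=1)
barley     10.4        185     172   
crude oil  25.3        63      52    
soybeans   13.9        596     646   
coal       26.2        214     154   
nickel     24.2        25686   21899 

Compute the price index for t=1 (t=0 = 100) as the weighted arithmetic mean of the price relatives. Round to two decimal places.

barley: 10.4 × (172/185) = 10.4 × 0.929730 = 9.6692
crude oil: 25.3 × (52/63) = 25.3 × 0.825397 = 20.8825
soybeans: 13.9 × (646/596) = 13.9 × 1.083893 = 15.0661
coal: 26.2 × (154/214) = 26.2 × 0.719626 = 18.8542
nickel: 24.2 × (21899/25686) = 24.2 × 0.852566 = 20.6321
Index = Σ wᵢ·(p₁ᵢ/p₀ᵢ) = 9.6692 + 20.8825 + 15.0661 + 18.8542 + 20.6321 = 85.1041

85.10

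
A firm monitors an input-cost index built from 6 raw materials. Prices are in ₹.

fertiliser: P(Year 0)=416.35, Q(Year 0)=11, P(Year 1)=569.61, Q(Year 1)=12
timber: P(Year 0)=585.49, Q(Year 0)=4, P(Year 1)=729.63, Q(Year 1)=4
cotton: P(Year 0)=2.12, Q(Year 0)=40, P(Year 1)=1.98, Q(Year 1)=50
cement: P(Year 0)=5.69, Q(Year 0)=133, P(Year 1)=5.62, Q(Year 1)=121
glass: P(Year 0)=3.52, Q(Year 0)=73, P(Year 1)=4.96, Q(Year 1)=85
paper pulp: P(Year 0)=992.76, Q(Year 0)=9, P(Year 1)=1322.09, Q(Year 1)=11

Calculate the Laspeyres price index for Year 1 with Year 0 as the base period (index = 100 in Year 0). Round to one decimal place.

Laspeyres price index uses base-period quantities as weights.
ΣP(Year 1)·Q(Year 0) = 569.61×11 + 729.63×4 + 1.98×40 + 5.62×133 + 4.96×73 + 1322.09×9 = 6265.71 + 2918.52 + 79.2 + 747.46 + 362.08 + 11898.81 = 22271.78
ΣP(Year 0)·Q(Year 0) = 416.35×11 + 585.49×4 + 2.12×40 + 5.69×133 + 3.52×73 + 992.76×9 = 4579.85 + 2341.96 + 84.8 + 756.77 + 256.96 + 8934.84 = 16955.18
Index = 22271.78 / 16955.18 × 100 = 131.3568

131.4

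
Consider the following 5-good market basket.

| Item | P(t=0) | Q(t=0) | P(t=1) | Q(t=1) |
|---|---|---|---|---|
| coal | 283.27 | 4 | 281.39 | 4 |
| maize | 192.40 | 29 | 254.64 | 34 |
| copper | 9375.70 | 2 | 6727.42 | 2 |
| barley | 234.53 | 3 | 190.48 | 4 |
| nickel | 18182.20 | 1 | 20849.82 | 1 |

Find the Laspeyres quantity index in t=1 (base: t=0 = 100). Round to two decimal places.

102.70

Laspeyres quantity index uses base-period prices as weights.
ΣP(t=0)·Q(t=1) = 283.27×4 + 192.40×34 + 9375.70×2 + 234.53×4 + 18182.20×1 = 1133.08 + 6541.6 + 18751.4 + 938.12 + 18182.2 = 45546.4
ΣP(t=0)·Q(t=0) = 283.27×4 + 192.40×29 + 9375.70×2 + 234.53×3 + 18182.20×1 = 1133.08 + 5579.6 + 18751.4 + 703.59 + 18182.2 = 44349.87
Index = 45546.4 / 44349.87 × 100 = 102.6979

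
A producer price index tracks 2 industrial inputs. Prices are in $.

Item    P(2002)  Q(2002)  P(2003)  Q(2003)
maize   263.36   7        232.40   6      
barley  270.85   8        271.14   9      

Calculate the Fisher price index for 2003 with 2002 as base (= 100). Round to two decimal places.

95.05

Laspeyres component (base-period weights):
ΣP(2003)Q(2002) = 232.40×7 + 271.14×8 = 1626.8 + 2169.12 = 3795.92
ΣP(2002)Q(2002) = 263.36×7 + 270.85×8 = 1843.52 + 2166.8 = 4010.32
L = 3795.92 / 4010.32 × 100 = 94.6538
Paasche component (current-period weights):
ΣP(2003)Q(2003) = 232.40×6 + 271.14×9 = 1394.4 + 2440.26 = 3834.66
ΣP(2002)Q(2003) = 263.36×6 + 270.85×9 = 1580.16 + 2437.65 = 4017.81
P = 3834.66 / 4017.81 × 100 = 95.4415
Fisher = √(L × P) = √(94.6538 × 95.4415) = 95.0469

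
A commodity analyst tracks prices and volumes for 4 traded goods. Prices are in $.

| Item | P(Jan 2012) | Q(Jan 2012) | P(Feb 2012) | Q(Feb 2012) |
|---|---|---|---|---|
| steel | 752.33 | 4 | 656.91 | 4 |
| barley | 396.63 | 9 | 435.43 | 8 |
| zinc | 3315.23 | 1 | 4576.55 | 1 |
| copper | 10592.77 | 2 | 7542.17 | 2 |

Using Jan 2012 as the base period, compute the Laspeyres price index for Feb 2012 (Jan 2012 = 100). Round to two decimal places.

84.32

Laspeyres price index uses base-period quantities as weights.
ΣP(Feb 2012)·Q(Jan 2012) = 656.91×4 + 435.43×9 + 4576.55×1 + 7542.17×2 = 2627.64 + 3918.87 + 4576.55 + 15084.34 = 26207.4
ΣP(Jan 2012)·Q(Jan 2012) = 752.33×4 + 396.63×9 + 3315.23×1 + 10592.77×2 = 3009.32 + 3569.67 + 3315.23 + 21185.54 = 31079.76
Index = 26207.4 / 31079.76 × 100 = 84.3230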